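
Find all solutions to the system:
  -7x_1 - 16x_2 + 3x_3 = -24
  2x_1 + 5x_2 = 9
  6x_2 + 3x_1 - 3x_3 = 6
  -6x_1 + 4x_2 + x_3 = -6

x_1 = 2, x_2 = 1, x_3 = 2

Row-reduce the augmented matrix:
R1 ← R1 / (-7).
R2 ← R2 − 2·R1.
R3 ← R3 − 3·R1.
R4 ← R4 + 6·R1.
R2 ← R2 / (3/7).
R1 ← R1 − 16/7·R2.
R3 ← R3 + 6/7·R2.
R4 ← R4 − 124/7·R2.
Swap R3 and R4.
R3 ← R3 / (-37).
R1 ← R1 + 5·R3.
R2 ← R2 − 2·R3.
R4 reduces to 0 = 0, so the extra equation is consistent.
Reading off the reduced rows gives x_1 = 2, x_2 = 1, x_3 = 2.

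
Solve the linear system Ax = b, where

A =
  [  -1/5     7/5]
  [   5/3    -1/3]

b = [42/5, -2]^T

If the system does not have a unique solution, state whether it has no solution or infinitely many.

x_1 = 0, x_2 = 6

Row-reduce the augmented matrix:
R1 ← R1 / (-1/5).
R2 ← R2 − 5/3·R1.
R2 ← R2 / (34/3).
R1 ← R1 + 7·R2.
Reading off the reduced rows gives x_1 = 0, x_2 = 6.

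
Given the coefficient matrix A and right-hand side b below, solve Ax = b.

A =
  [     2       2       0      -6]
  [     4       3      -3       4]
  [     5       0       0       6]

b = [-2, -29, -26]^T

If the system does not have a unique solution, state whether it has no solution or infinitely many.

infinitely many solutions

Row-reduce:
R1 ← R1 / (2).
R2 ← R2 − 4·R1.
R3 ← R3 − 5·R1.
R2 ← R2 / (-1).
R1 ← R1 − 1·R2.
R3 ← R3 + 5·R2.
R3 ← R3 / (15).
R1 ← R1 + 3·R3.
R2 ← R2 − 3·R3.
Rank is 3 with 4 unknowns, leaving x_4 free.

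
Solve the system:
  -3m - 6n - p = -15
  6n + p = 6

infinitely many solutions

Row-reduce:
R1 ← R1 / (-3).
R2 ← R2 / (6).
R1 ← R1 − 2·R2.
Rank is 2 with 3 unknowns, leaving p free.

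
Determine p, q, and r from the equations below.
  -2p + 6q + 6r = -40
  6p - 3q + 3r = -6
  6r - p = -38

p = 2, q = 0, r = -6

Row-reduce the augmented matrix:
R1 ← R1 / (-2).
R2 ← R2 − 6·R1.
R3 ← R3 + 1·R1.
R2 ← R2 / (15).
R1 ← R1 + 3·R2.
R3 ← R3 + 3·R2.
R3 ← R3 / (36/5).
R1 ← R1 − 6/5·R3.
R2 ← R2 − 7/5·R3.
Reading off the reduced rows gives p = 2, q = 0, r = -6.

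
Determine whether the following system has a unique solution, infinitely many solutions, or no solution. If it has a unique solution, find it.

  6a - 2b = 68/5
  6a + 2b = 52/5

Row-reduce the augmented matrix:
R1 ← R1 / (6).
R2 ← R2 − 6·R1.
R2 ← R2 / (4).
R1 ← R1 + 1/3·R2.
Reading off the reduced rows gives a = 2, b = -4/5.

a = 2, b = -4/5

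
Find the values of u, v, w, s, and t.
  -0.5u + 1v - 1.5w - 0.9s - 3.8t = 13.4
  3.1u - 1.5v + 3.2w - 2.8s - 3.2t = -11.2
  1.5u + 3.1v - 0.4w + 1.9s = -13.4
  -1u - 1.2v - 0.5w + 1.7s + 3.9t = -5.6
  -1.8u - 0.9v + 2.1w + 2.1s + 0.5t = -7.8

u = -6, v = 2, w = -2, s = -6, t = 0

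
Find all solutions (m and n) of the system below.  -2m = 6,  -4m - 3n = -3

Row-reduce the augmented matrix:
R1 ← R1 / (-2).
R2 ← R2 + 4·R1.
R2 ← R2 / (-3).
Reading off the reduced rows gives m = -3, n = 5.

m = -3, n = 5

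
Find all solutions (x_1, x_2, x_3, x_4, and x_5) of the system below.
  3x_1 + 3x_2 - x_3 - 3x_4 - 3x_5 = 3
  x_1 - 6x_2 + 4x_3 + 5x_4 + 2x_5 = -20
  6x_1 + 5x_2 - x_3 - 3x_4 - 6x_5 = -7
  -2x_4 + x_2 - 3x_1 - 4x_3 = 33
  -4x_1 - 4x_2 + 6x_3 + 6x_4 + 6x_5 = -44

Row-reduce the augmented matrix:
R1 ← R1 / (3).
R2 ← R2 − 1·R1.
R3 ← R3 − 6·R1.
R4 ← R4 + 3·R1.
R5 ← R5 + 4·R1.
R2 ← R2 / (-7).
R1 ← R1 − 1·R2.
R3 ← R3 + 1·R2.
R4 ← R4 − 4·R2.
R3 ← R3 / (8/21).
R1 ← R1 − 2/7·R3.
R2 ← R2 + 13/21·R3.
R4 ← R4 + 53/21·R3.
R5 ← R5 − 14/3·R3.
R4 ← R4 / (101/8).
R1 ← R1 + 7/4·R4.
R2 ← R2 − 21/8·R4.
R3 ← R3 − 45/8·R4.
R5 ← R5 + 97/4·R4.
R5 ← R5 / (-68/101).
R1 ← R1 + 83/101·R5.
R2 ← R2 + 27/101·R5.
R3 ← R3 − 72/101·R5.
R4 ← R4 + 33/101·R5.
Reading off the reduced rows gives x_1 = -2, x_2 = -5, x_3 = -6, x_4 = -4, x_5 = -2.

x_1 = -2, x_2 = -5, x_3 = -6, x_4 = -4, x_5 = -2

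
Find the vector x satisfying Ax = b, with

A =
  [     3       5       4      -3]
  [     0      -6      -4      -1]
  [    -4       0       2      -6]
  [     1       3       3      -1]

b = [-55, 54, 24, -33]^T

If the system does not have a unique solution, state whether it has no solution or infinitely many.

Row-reduce the augmented matrix:
R1 ← R1 / (3).
R3 ← R3 + 4·R1.
R4 ← R4 − 1·R1.
R2 ← R2 / (-6).
R1 ← R1 − 5/3·R2.
R3 ← R3 − 20/3·R2.
R4 ← R4 − 4/3·R2.
R3 ← R3 / (26/9).
R1 ← R1 − 2/9·R3.
R2 ← R2 − 2/3·R3.
R4 ← R4 − 7/9·R3.
R4 ← R4 / (36/13).
R1 ← R1 + 11/26·R4.
R2 ← R2 − 71/26·R4.
R3 ← R3 + 50/13·R4.
Reading off the reduced rows gives x_1 = -5, x_2 = -6, x_3 = -4, x_4 = -2.

x_1 = -5, x_2 = -6, x_3 = -4, x_4 = -2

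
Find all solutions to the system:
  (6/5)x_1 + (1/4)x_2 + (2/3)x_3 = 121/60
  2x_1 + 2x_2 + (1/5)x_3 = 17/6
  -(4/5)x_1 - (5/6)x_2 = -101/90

Row-reduce the augmented matrix:
R1 ← R1 / (6/5).
R2 ← R2 − 2·R1.
R3 ← R3 + 4/5·R1.
R2 ← R2 / (19/12).
R1 ← R1 − 5/24·R2.
R3 ← R3 + 2/3·R2.
R3 ← R3 / (52/855).
R1 ← R1 − 77/114·R3.
R2 ← R2 + 164/285·R3.
Reading off the reduced rows gives x_1 = 7/4, x_2 = -1/3, x_3 = 0.

x_1 = 7/4, x_2 = -1/3, x_3 = 0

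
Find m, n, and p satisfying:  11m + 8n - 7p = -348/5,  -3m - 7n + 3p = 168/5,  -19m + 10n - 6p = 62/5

m = -14/5, n = -12/5, p = 14/5

Row-reduce the augmented matrix:
R1 ← R1 / (11).
R2 ← R2 + 3·R1.
R3 ← R3 + 19·R1.
R2 ← R2 / (-53/11).
R1 ← R1 − 8/11·R2.
R3 ← R3 − 262/11·R2.
R3 ← R3 / (-673/53).
R1 ← R1 + 25/53·R3.
R2 ← R2 + 12/53·R3.
Reading off the reduced rows gives m = -14/5, n = -12/5, p = 14/5.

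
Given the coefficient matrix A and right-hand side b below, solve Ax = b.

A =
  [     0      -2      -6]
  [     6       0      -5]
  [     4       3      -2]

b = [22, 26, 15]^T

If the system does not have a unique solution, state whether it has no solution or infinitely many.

Row-reduce the augmented matrix:
Swap R1 and R2.
R1 ← R1 / (6).
R3 ← R3 − 4·R1.
R2 ← R2 / (-2).
R3 ← R3 − 3·R2.
R3 ← R3 / (-23/3).
R1 ← R1 + 5/6·R3.
R2 ← R2 − 3·R3.
Reading off the reduced rows gives x_1 = 1, x_2 = 1, x_3 = -4.

x_1 = 1, x_2 = 1, x_3 = -4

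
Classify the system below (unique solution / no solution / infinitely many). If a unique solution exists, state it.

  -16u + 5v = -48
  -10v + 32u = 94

Row-reduce:
R1 ← R1 / (-16).
R2 ← R2 − 32·R1.
Row 2 reduces to 0 = -2, a contradiction. The system is inconsistent.

no solution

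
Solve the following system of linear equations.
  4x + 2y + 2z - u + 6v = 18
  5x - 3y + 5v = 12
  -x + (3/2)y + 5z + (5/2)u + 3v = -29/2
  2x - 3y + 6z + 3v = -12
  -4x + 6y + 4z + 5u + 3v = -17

infinitely many solutions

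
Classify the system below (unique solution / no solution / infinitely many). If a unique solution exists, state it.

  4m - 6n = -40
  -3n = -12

Row-reduce the augmented matrix:
R1 ← R1 / (4).
R2 ← R2 / (-3).
R1 ← R1 + 3/2·R2.
Reading off the reduced rows gives m = -4, n = 4.

m = -4, n = 4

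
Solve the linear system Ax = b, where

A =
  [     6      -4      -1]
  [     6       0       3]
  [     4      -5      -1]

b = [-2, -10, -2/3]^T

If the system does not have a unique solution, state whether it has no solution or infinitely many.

Row-reduce the augmented matrix:
R1 ← R1 / (6).
R2 ← R2 − 6·R1.
R3 ← R3 − 4·R1.
R2 ← R2 / (4).
R1 ← R1 + 2/3·R2.
R3 ← R3 + 7/3·R2.
R3 ← R3 / (2).
R1 ← R1 − 1/2·R3.
R2 ← R2 − 1·R3.
Reading off the reduced rows gives x_1 = -2/3, x_2 = 0, x_3 = -2.

x_1 = -2/3, x_2 = 0, x_3 = -2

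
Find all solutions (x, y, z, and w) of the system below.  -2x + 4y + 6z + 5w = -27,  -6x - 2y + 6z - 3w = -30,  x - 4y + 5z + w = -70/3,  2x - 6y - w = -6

x = 3, y = 5/2, z = -8/3, w = -3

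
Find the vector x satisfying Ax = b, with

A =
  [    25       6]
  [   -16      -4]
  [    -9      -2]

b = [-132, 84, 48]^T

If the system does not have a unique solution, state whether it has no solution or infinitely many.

x_1 = -6, x_2 = 3

Row-reduce the augmented matrix:
R1 ← R1 / (25).
R2 ← R2 + 16·R1.
R3 ← R3 + 9·R1.
R2 ← R2 / (-4/25).
R1 ← R1 − 6/25·R2.
R3 ← R3 − 4/25·R2.
R3 reduces to 0 = 0, so the extra equation is consistent.
Reading off the reduced rows gives x_1 = -6, x_2 = 3.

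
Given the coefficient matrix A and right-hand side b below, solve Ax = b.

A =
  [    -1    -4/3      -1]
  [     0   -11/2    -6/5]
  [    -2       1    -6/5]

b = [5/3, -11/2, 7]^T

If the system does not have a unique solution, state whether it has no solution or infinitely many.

Row-reduce:
R1 ← R1 / (-1).
R3 ← R3 + 2·R1.
R2 ← R2 / (-11/2).
R1 ← R1 − 4/3·R2.
R3 ← R3 − 11/3·R2.
Rank is 2 with 3 unknowns, leaving x_3 free.

infinitely many solutions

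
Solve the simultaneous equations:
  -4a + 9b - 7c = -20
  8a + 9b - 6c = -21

Row-reduce:
R1 ← R1 / (-4).
R2 ← R2 − 8·R1.
R2 ← R2 / (27).
R1 ← R1 + 9/4·R2.
Rank is 2 with 3 unknowns, leaving c free.

infinitely many solutions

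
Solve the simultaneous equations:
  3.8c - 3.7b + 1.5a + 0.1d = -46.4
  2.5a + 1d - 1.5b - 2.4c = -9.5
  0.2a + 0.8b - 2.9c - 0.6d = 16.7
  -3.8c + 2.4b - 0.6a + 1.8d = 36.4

Row-reduce the augmented matrix:
R1 ← R1 / (3/2).
R2 ← R2 − 5/2·R1.
R3 ← R3 − 1/5·R1.
R4 ← R4 + 3/5·R1.
R2 ← R2 / (14/3).
R1 ← R1 + 37/15·R2.
R3 ← R3 − 97/75·R2.
R4 ← R4 − 23/25·R2.
R3 ← R3 / (-863/875).
R1 ← R1 + 729/350·R3.
R2 ← R2 + 131/70·R3.
R4 ← R4 + 977/1750·R3.
R4 ← R4 / (74343/34520).
R1 ← R1 − 15811/6904·R4.
R2 ← R2 − 12293/6904·R4.
R3 ← R3 − 2955/3452·R4.
Reading off the reduced rows gives a = -6, b = 5, c = -5, d = 1.

a = -6, b = 5, c = -5, d = 1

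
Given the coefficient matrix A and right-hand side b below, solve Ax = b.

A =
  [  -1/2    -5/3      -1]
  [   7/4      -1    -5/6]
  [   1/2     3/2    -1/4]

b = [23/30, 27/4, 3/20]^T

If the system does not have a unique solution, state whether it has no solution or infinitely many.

Row-reduce the augmented matrix:
R1 ← R1 / (-1/2).
R2 ← R2 − 7/4·R1.
R3 ← R3 − 1/2·R1.
R2 ← R2 / (-41/6).
R1 ← R1 − 10/3·R2.
R3 ← R3 + 1/6·R2.
R3 ← R3 / (-563/492).
R1 ← R1 + 14/123·R3.
R2 ← R2 − 26/41·R3.
Reading off the reduced rows gives x_1 = 3, x_2 = -1, x_3 = -3/5.

x_1 = 3, x_2 = -1, x_3 = -3/5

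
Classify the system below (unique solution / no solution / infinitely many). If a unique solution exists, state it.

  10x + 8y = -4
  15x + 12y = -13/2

Row-reduce:
R1 ← R1 / (10).
R2 ← R2 − 15·R1.
Row 2 reduces to 0 = -1/2, a contradiction. The system is inconsistent.

no solution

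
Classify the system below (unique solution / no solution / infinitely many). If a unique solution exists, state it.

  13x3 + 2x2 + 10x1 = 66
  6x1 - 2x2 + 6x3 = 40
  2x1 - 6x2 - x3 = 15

no solution

Row-reduce:
R1 ← R1 / (10).
R2 ← R2 − 6·R1.
R3 ← R3 − 2·R1.
R2 ← R2 / (-16/5).
R1 ← R1 − 1/5·R2.
R3 ← R3 + 32/5·R2.
Row 3 reduces to 0 = 1, a contradiction. The system is inconsistent.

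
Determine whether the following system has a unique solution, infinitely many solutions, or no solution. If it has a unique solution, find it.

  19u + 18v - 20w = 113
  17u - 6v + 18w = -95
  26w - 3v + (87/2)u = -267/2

Row-reduce:
R1 ← R1 / (19).
R2 ← R2 − 17·R1.
R3 ← R3 − 87/2·R1.
R2 ← R2 / (-420/19).
R1 ← R1 − 18/19·R2.
R3 ← R3 + 840/19·R2.
Rank is 2 with 3 unknowns, leaving w free.

infinitely many solutions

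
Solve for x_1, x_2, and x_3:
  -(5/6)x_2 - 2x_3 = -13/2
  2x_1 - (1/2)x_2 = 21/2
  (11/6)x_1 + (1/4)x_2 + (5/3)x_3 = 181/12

Row-reduce the augmented matrix:
Swap R1 and R2.
R1 ← R1 / (2).
R3 ← R3 − 11/6·R1.
R2 ← R2 / (-5/6).
R1 ← R1 + 1/4·R2.
R3 ← R3 − 17/24·R2.
R3 ← R3 / (-1/30).
R1 ← R1 − 3/5·R3.
R2 ← R2 − 12/5·R3.
Reading off the reduced rows gives x_1 = 6, x_2 = 3, x_3 = 2.

x_1 = 6, x_2 = 3, x_3 = 2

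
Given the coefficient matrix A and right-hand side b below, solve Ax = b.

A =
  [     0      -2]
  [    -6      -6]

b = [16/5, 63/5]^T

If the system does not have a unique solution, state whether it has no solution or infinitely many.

Row-reduce the augmented matrix:
Swap R1 and R2.
R1 ← R1 / (-6).
R2 ← R2 / (-2).
R1 ← R1 − 1·R2.
Reading off the reduced rows gives x_1 = -1/2, x_2 = -8/5.

x_1 = -1/2, x_2 = -8/5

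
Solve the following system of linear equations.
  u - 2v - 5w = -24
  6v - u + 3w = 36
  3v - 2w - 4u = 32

Row-reduce the augmented matrix:
R2 ← R2 + 1·R1.
R3 ← R3 + 4·R1.
R2 ← R2 / (4).
R1 ← R1 + 2·R2.
R3 ← R3 + 5·R2.
R3 ← R3 / (-49/2).
R1 ← R1 + 6·R3.
R2 ← R2 + 1/2·R3.
Reading off the reduced rows gives u = -6, v = 4, w = 2.

u = -6, v = 4, w = 2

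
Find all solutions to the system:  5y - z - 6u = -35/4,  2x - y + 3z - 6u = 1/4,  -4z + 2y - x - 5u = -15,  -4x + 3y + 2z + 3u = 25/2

x = -1, y = 0, z = 11/4, u = 1

Row-reduce the augmented matrix:
Swap R1 and R2.
R1 ← R1 / (2).
R3 ← R3 + 1·R1.
R4 ← R4 + 4·R1.
R2 ← R2 / (5).
R1 ← R1 + 1/2·R2.
R3 ← R3 − 3/2·R2.
R4 ← R4 − 1·R2.
R3 ← R3 / (-11/5).
R1 ← R1 − 7/5·R3.
R2 ← R2 + 1/5·R3.
R4 ← R4 − 41/5·R3.
R4 ← R4 / (-340/11).
R1 ← R1 + 83/11·R4.
R2 ← R2 + 7/11·R4.
R3 ← R3 − 31/11·R4.
Reading off the reduced rows gives x = -1, y = 0, z = 11/4, u = 1.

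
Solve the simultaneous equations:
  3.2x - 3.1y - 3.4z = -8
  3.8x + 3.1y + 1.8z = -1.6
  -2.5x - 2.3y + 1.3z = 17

x = 0, y = -4, z = 6

Row-reduce the augmented matrix:
R1 ← R1 / (16/5).
R2 ← R2 − 19/5·R1.
R3 ← R3 + 5/2·R1.
R2 ← R2 / (217/32).
R1 ← R1 + 31/32·R2.
R3 ← R3 + 1511/320·R2.
R3 ← R3 / (29387/10850).
R1 ← R1 + 8/35·R3.
R2 ← R2 − 934/1085·R3.
Reading off the reduced rows gives x = 0, y = -4, z = 6.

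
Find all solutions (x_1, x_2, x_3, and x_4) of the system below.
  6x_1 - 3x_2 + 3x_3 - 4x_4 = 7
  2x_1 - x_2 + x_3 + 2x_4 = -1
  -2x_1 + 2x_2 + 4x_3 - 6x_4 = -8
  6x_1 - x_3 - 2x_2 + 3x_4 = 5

x_1 = 0, x_2 = -3, x_3 = -2, x_4 = -1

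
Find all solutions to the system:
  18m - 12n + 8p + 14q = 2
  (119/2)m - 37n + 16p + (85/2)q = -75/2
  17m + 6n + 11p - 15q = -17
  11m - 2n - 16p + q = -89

Row-reduce:
R1 ← R1 / (18).
R2 ← R2 − 119/2·R1.
R3 ← R3 − 17·R1.
R4 ← R4 − 11·R1.
R2 ← R2 / (8/3).
R1 ← R1 + 2/3·R2.
R3 ← R3 − 52/3·R2.
R4 ← R4 − 16/3·R2.
R3 ← R3 / (214/3).
R1 ← R1 + 13/6·R3.
R2 ← R2 + 47/12·R3.
Row 4 reduces to 0 = -2, a contradiction. The system is inconsistent.

no solution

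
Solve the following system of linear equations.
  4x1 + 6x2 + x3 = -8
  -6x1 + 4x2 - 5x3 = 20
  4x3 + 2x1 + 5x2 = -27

x1 = 1, x2 = -1, x3 = -6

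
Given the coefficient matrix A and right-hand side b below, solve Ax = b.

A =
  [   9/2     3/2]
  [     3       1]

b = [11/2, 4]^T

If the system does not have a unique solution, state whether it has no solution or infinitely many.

no solution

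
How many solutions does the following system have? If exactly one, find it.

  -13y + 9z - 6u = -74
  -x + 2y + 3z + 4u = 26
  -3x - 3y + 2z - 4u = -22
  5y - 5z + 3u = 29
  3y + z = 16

x = -1, y = 5, z = 1, u = 3

Row-reduce the augmented matrix:
Swap R1 and R2.
R1 ← R1 / (-1).
R3 ← R3 + 3·R1.
R2 ← R2 / (-13).
R1 ← R1 + 2·R2.
R3 ← R3 + 9·R2.
R4 ← R4 − 5·R2.
R5 ← R5 − 3·R2.
R3 ← R3 / (-172/13).
R1 ← R1 + 57/13·R3.
R2 ← R2 + 9/13·R3.
R4 ← R4 + 20/13·R3.
R5 ← R5 − 40/13·R3.
R4 ← R4 / (89/43).
R1 ← R1 − 73/86·R4.
R2 ← R2 − 93/86·R4.
R3 ← R3 − 77/86·R4.
R5 ← R5 + 178/43·R4.
R5 reduces to 0 = 0, so the extra equation is consistent.
Reading off the reduced rows gives x = -1, y = 5, z = 1, u = 3.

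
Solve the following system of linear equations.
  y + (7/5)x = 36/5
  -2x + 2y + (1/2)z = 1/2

infinitely many solutions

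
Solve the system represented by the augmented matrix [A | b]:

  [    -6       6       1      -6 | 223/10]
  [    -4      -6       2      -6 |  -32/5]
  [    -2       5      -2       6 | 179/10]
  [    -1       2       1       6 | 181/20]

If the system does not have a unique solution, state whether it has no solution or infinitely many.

Row-reduce the augmented matrix:
R1 ← R1 / (-6).
R2 ← R2 + 4·R1.
R3 ← R3 + 2·R1.
R4 ← R4 + 1·R1.
R2 ← R2 / (-10).
R1 ← R1 + 1·R2.
R3 ← R3 − 3·R2.
R4 ← R4 − 1·R2.
R3 ← R3 / (-29/15).
R1 ← R1 + 3/10·R3.
R2 ← R2 + 2/15·R3.
R4 ← R4 − 29/30·R3.
R4 ← R4 / (21/2).
R1 ← R1 − 3/58·R4.
R2 ← R2 + 9/29·R4.
R3 ← R3 + 111/29·R4.
Reading off the reduced rows gives x_1 = -9/4, x_2 = 2, x_3 = -1/5, x_4 = 1/2.

x_1 = -9/4, x_2 = 2, x_3 = -1/5, x_4 = 1/2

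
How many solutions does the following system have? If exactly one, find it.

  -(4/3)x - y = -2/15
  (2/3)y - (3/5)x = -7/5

x = 1, y = -6/5

Row-reduce the augmented matrix:
R1 ← R1 / (-4/3).
R2 ← R2 + 3/5·R1.
R2 ← R2 / (67/60).
R1 ← R1 − 3/4·R2.
Reading off the reduced rows gives x = 1, y = -6/5.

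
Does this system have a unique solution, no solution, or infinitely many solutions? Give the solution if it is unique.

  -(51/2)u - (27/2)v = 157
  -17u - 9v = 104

Row-reduce:
R1 ← R1 / (-51/2).
R2 ← R2 + 17·R1.
Row 2 reduces to 0 = -2/3, a contradiction. The system is inconsistent.

no solution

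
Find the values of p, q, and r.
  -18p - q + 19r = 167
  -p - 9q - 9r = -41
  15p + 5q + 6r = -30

p = -4, q = 0, r = 5

Row-reduce the augmented matrix:
R1 ← R1 / (-18).
R2 ← R2 + 1·R1.
R3 ← R3 − 15·R1.
R2 ← R2 / (-161/18).
R1 ← R1 − 1/18·R2.
R3 ← R3 − 25/6·R2.
R3 ← R3 / (2761/161).
R1 ← R1 + 180/161·R3.
R2 ← R2 − 181/161·R3.
Reading off the reduced rows gives p = -4, q = 0, r = 5.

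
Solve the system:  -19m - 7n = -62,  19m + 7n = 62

Row-reduce:
R1 ← R1 / (-19).
R2 ← R2 − 19·R1.
Rank is 1 with 2 unknowns, leaving n free.

infinitely many solutions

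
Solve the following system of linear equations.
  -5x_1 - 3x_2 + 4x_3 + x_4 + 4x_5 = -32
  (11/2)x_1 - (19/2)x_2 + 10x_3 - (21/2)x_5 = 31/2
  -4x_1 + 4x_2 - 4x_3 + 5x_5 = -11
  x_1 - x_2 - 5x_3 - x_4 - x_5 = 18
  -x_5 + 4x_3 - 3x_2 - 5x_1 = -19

Row-reduce:
R1 ← R1 / (-5).
R2 ← R2 − 11/2·R1.
R3 ← R3 + 4·R1.
R4 ← R4 − 1·R1.
R5 ← R5 + 5·R1.
R2 ← R2 / (-64/5).
R1 ← R1 − 3/5·R2.
R3 ← R3 − 32/5·R2.
R4 ← R4 + 8/5·R2.
Swap R3 and R4.
R3 ← R3 / (-6).
R1 ← R1 + 1/8·R3.
R2 ← R2 + 9/8·R3.
R4 ← R4 / (-1/4).
R1 ← R1 + 33/256·R4.
R2 ← R2 − 23/256·R4.
R3 ← R3 − 5/32·R4.
R5 ← R5 + 1·R4.
Row 5 reduces to 0 = -6, a contradiction. The system is inconsistent.

no solution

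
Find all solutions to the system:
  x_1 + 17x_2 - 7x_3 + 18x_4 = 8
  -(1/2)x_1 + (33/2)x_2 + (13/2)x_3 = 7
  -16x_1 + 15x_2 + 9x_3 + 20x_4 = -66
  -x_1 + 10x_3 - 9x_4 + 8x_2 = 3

infinitely many solutions

Row-reduce:
R2 ← R2 + 1/2·R1.
R3 ← R3 + 16·R1.
R4 ← R4 + 1·R1.
R2 ← R2 / (25).
R1 ← R1 − 17·R2.
R3 ← R3 − 287·R2.
R4 ← R4 − 25·R2.
R3 ← R3 / (-3436/25).
R1 ← R1 + 226/25·R3.
R2 ← R2 − 3/25·R3.
Rank is 3 with 4 unknowns, leaving x_4 free.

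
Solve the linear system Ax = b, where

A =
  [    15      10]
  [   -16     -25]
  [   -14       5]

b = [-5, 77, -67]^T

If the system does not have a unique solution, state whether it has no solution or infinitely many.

Row-reduce the augmented matrix:
R1 ← R1 / (15).
R2 ← R2 + 16·R1.
R3 ← R3 + 14·R1.
R2 ← R2 / (-43/3).
R1 ← R1 − 2/3·R2.
R3 ← R3 − 43/3·R2.
R3 reduces to 0 = 0, so the extra equation is consistent.
Reading off the reduced rows gives x_1 = 3, x_2 = -5.

x_1 = 3, x_2 = -5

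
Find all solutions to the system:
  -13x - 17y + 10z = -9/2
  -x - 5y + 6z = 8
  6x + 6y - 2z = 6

no solution

Row-reduce:
R1 ← R1 / (-13).
R2 ← R2 + 1·R1.
R3 ← R3 − 6·R1.
R2 ← R2 / (-48/13).
R1 ← R1 − 17/13·R2.
R3 ← R3 + 24/13·R2.
Row 3 reduces to 0 = -1/4, a contradiction. The system is inconsistent.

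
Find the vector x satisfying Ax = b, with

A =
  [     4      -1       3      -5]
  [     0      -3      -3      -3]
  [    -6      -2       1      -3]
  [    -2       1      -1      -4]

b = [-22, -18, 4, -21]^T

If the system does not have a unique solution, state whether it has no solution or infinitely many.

Row-reduce the augmented matrix:
R1 ← R1 / (4).
R3 ← R3 + 6·R1.
R4 ← R4 + 2·R1.
R2 ← R2 / (-3).
R1 ← R1 + 1/4·R2.
R3 ← R3 + 7/2·R2.
R4 ← R4 − 1/2·R2.
R3 ← R3 / (9).
R1 ← R1 − 1·R3.
R2 ← R2 − 1·R3.
R4 ← R4 / (-7).
R1 ← R1 + 2/9·R4.
R2 ← R2 − 16/9·R4.
R3 ← R3 + 7/9·R4.
Reading off the reduced rows gives x_1 = -2, x_2 = -2, x_3 = 3, x_4 = 5.

x_1 = -2, x_2 = -2, x_3 = 3, x_4 = 5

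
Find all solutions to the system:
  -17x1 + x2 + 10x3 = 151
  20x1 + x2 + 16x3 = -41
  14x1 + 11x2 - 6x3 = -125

Row-reduce the augmented matrix:
R1 ← R1 / (-17).
R2 ← R2 − 20·R1.
R3 ← R3 − 14·R1.
R2 ← R2 / (37/17).
R1 ← R1 + 1/17·R2.
R3 ← R3 − 201/17·R2.
R3 ← R3 / (-5498/37).
R1 ← R1 − 6/37·R3.
R2 ← R2 − 472/37·R3.
Reading off the reduced rows gives x1 = -6, x2 = -1, x3 = 5.

x1 = -6, x2 = -1, x3 = 5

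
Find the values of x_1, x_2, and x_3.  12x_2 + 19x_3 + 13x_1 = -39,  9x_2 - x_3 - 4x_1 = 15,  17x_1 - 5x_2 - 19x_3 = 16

x_1 = -1, x_2 = 1, x_3 = -2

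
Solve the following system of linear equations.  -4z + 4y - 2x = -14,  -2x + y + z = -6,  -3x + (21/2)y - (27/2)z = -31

Row-reduce:
R1 ← R1 / (-2).
R2 ← R2 + 2·R1.
R3 ← R3 + 3·R1.
R2 ← R2 / (-3).
R1 ← R1 + 2·R2.
R3 ← R3 − 9/2·R2.
Row 3 reduces to 0 = 2, a contradiction. The system is inconsistent.

no solution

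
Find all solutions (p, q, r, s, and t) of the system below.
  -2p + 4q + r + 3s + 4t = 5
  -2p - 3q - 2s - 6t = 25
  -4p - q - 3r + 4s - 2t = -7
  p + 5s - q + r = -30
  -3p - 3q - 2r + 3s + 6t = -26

p = -6, q = 3, r = 4, s = -5, t = -2

Row-reduce the augmented matrix:
R1 ← R1 / (-2).
R2 ← R2 + 2·R1.
R3 ← R3 + 4·R1.
R4 ← R4 − 1·R1.
R5 ← R5 + 3·R1.
R2 ← R2 / (-7).
R1 ← R1 + 2·R2.
R3 ← R3 + 9·R2.
R4 ← R4 − 1·R2.
R5 ← R5 + 9·R2.
R3 ← R3 / (-26/7).
R1 ← R1 + 3/14·R3.
R2 ← R2 − 1/7·R3.
R4 ← R4 − 19/14·R3.
R5 ← R5 + 31/14·R3.
R4 ← R4 / (385/52).
R1 ← R1 + 17/52·R4.
R2 ← R2 − 23/26·R4.
R3 ← R3 + 31/26·R4.
R5 ← R5 − 119/52·R4.
R5 ← R5 / (586/55).
R1 ← R1 − 42/55·R5.
R2 ← R2 − 74/55·R5.
R3 ← R3 + 28/55·R5.
R4 ← R4 − 12/55·R5.
Reading off the reduced rows gives p = -6, q = 3, r = 4, s = -5, t = -2.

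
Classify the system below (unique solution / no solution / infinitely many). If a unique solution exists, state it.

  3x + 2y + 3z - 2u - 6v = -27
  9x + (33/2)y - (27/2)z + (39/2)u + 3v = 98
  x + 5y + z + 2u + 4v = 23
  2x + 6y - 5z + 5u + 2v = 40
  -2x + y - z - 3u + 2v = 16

no solution

Row-reduce:
R1 ← R1 / (3).
R2 ← R2 − 9·R1.
R3 ← R3 − 1·R1.
R4 ← R4 − 2·R1.
R5 ← R5 + 2·R1.
R2 ← R2 / (21/2).
R1 ← R1 − 2/3·R2.
R3 ← R3 − 13/3·R2.
R4 ← R4 − 14/3·R2.
R5 ← R5 − 7/3·R2.
R3 ← R3 / (65/7).
R1 ← R1 − 17/7·R3.
R2 ← R2 + 15/7·R3.
R4 ← R4 − 3·R3.
R5 ← R5 − 6·R3.
R4 ← R4 / (-32/13).
R1 ← R1 + 3/13·R4.
R2 ← R2 − 8/13·R4.
R3 ← R3 + 11/13·R4.
R5 ← R5 + 64/13·R4.
Row 5 reduces to 0 = 4/3, a contradiction. The system is inconsistent.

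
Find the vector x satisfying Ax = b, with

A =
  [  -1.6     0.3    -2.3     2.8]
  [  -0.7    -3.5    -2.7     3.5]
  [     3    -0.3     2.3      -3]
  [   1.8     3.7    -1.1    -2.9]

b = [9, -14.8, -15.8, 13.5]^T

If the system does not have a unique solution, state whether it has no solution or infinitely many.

x_1 = -5, x_2 = 5, x_3 = -1, x_4 = -1

Row-reduce the augmented matrix:
R1 ← R1 / (-8/5).
R2 ← R2 + 7/10·R1.
R3 ← R3 − 3·R1.
R4 ← R4 − 9/5·R1.
R2 ← R2 / (-581/160).
R1 ← R1 + 3/16·R2.
R3 ← R3 − 21/80·R2.
R4 ← R4 − 323/80·R2.
R3 ← R3 / (-886/415).
R1 ← R1 − 886/581·R3.
R2 ← R2 − 271/581·R3.
R4 ← R4 + 16183/2905·R3.
R4 ← R4 / (-109173/31010).
R1 ← R1 + 1/7·R4.
R2 ← R2 + 307/3101·R4.
R3 ← R3 + 501/443·R4.
Reading off the reduced rows gives x_1 = -5, x_2 = 5, x_3 = -1, x_4 = -1.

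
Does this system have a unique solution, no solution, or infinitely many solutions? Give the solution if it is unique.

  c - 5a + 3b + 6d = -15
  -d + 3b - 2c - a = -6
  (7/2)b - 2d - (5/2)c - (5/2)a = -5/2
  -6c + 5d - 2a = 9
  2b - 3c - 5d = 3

no solution

Row-reduce:
R1 ← R1 / (-5).
R2 ← R2 + 1·R1.
R3 ← R3 + 5/2·R1.
R4 ← R4 + 2·R1.
R2 ← R2 / (12/5).
R1 ← R1 + 3/5·R2.
R3 ← R3 − 2·R2.
R4 ← R4 + 6/5·R2.
R5 ← R5 − 2·R2.
R3 ← R3 / (-7/6).
R1 ← R1 + 3/4·R3.
R2 ← R2 + 11/12·R3.
R4 ← R4 + 15/2·R3.
R5 ← R5 + 7/6·R3.
R4 ← R4 / (153/7).
R1 ← R1 − 2/7·R4.
R2 ← R2 − 11/7·R4.
R3 ← R3 − 19/7·R4.
Row 5 reduces to 0 = -2, a contradiction. The system is inconsistent.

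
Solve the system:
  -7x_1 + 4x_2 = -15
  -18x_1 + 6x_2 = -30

x_1 = 1, x_2 = -2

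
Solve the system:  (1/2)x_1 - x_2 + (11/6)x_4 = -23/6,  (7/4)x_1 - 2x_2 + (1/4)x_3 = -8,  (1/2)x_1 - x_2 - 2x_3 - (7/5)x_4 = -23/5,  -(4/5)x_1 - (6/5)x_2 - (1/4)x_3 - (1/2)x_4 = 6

x_1 = -6, x_2 = -1, x_3 = 2, x_4 = -1

Row-reduce the augmented matrix:
R1 ← R1 / (1/2).
R2 ← R2 − 7/4·R1.
R3 ← R3 − 1/2·R1.
R4 ← R4 + 4/5·R1.
R2 ← R2 / (3/2).
R1 ← R1 + 2·R2.
R4 ← R4 + 14/5·R2.
R3 ← R3 / (-2).
R1 ← R1 − 1/3·R3.
R2 ← R2 − 1/6·R3.
R4 ← R4 − 13/60·R3.
R4 ← R4 / (-35621/3600).
R1 ← R1 + 977/180·R4.
R2 ← R2 + 1637/360·R4.
R3 ← R3 − 97/60·R4.
Reading off the reduced rows gives x_1 = -6, x_2 = -1, x_3 = 2, x_4 = -1.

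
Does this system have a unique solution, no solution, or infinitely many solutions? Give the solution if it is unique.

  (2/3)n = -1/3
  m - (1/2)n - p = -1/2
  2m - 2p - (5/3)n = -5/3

Row-reduce:
Swap R1 and R2.
R3 ← R3 − 2·R1.
R2 ← R2 / (2/3).
R1 ← R1 + 1/2·R2.
R3 ← R3 + 2/3·R2.
Row 3 reduces to 0 = -1, a contradiction. The system is inconsistent.

no solution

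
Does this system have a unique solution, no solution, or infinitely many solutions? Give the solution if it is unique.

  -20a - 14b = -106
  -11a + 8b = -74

a = 6, b = -1

Row-reduce the augmented matrix:
R1 ← R1 / (-20).
R2 ← R2 + 11·R1.
R2 ← R2 / (157/10).
R1 ← R1 − 7/10·R2.
Reading off the reduced rows gives a = 6, b = -1.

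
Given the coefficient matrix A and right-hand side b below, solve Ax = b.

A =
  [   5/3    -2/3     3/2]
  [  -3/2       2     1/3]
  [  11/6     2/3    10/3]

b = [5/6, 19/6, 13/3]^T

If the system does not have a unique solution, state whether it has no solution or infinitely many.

Row-reduce:
R1 ← R1 / (5/3).
R2 ← R2 + 3/2·R1.
R3 ← R3 − 11/6·R1.
R2 ← R2 / (7/5).
R1 ← R1 + 2/5·R2.
R3 ← R3 − 7/5·R2.
Row 3 reduces to 0 = -1/2, a contradiction. The system is inconsistent.

no solution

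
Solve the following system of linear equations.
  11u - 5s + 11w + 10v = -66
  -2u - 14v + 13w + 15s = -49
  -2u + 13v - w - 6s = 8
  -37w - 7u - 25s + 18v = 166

Row-reduce:
R1 ← R1 / (11).
R2 ← R2 + 2·R1.
R3 ← R3 + 2·R1.
R4 ← R4 + 7·R1.
R2 ← R2 / (-134/11).
R1 ← R1 − 10/11·R2.
R3 ← R3 − 163/11·R2.
R4 ← R4 − 268/11·R2.
R3 ← R3 / (2579/134).
R1 ← R1 − 142/67·R3.
R2 ← R2 + 165/134·R3.
Row 4 reduces to 0 = 2, a contradiction. The system is inconsistent.

no solution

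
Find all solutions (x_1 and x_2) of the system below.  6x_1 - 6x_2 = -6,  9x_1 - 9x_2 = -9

Row-reduce:
R1 ← R1 / (6).
R2 ← R2 − 9·R1.
Rank is 1 with 2 unknowns, leaving x_2 free.

infinitely many solutions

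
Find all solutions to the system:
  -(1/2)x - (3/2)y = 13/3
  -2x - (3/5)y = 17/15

x = 1/3, y = -3

Row-reduce the augmented matrix:
R1 ← R1 / (-1/2).
R2 ← R2 + 2·R1.
R2 ← R2 / (27/5).
R1 ← R1 − 3·R2.
Reading off the reduced rows gives x = 1/3, y = -3.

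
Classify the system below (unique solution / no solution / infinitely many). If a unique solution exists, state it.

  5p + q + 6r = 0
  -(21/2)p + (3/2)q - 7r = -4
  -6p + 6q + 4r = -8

infinitely many solutions

Row-reduce:
R1 ← R1 / (5).
R2 ← R2 + 21/2·R1.
R3 ← R3 + 6·R1.
R2 ← R2 / (18/5).
R1 ← R1 − 1/5·R2.
R3 ← R3 − 36/5·R2.
Rank is 2 with 3 unknowns, leaving r free.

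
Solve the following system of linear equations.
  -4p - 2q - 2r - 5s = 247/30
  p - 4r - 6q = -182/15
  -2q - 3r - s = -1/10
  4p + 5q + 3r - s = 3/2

p = -2, q = 14/5, r = -5/3, s = -1/2

Row-reduce the augmented matrix:
R1 ← R1 / (-4).
R2 ← R2 − 1·R1.
R4 ← R4 − 4·R1.
R2 ← R2 / (-13/2).
R1 ← R1 − 1/2·R2.
R3 ← R3 + 2·R2.
R4 ← R4 − 3·R2.
R3 ← R3 / (-21/13).
R1 ← R1 − 2/13·R3.
R2 ← R2 − 9/13·R3.
R4 ← R4 + 14/13·R3.
R4 ← R4 / (-37/6).
R1 ← R1 − 23/21·R4.
R2 ← R2 + 1/14·R4.
R3 ← R3 − 8/21·R4.
Reading off the reduced rows gives p = -2, q = 14/5, r = -5/3, s = -1/2.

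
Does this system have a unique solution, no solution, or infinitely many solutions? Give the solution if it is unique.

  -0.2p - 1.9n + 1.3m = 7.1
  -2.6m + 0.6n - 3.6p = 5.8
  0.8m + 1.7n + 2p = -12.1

m = -2, n = -5, p = -1

Row-reduce the augmented matrix:
R1 ← R1 / (13/10).
R2 ← R2 + 13/5·R1.
R3 ← R3 − 4/5·R1.
R2 ← R2 / (-16/5).
R1 ← R1 + 19/13·R2.
R3 ← R3 − 373/130·R2.
R3 ← R3 / (-761/520).
R1 ← R1 − 87/52·R3.
R2 ← R2 − 5/4·R3.
Reading off the reduced rows gives m = -2, n = -5, p = -1.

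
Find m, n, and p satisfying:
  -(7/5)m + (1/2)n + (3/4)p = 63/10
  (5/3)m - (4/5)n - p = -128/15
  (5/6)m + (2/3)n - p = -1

m = -2, n = 4, p = 2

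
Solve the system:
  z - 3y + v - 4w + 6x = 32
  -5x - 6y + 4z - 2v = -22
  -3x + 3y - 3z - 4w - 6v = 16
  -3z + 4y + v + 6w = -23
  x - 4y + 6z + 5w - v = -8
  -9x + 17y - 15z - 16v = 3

Row-reduce:
R1 ← R1 / (6).
R2 ← R2 + 5·R1.
R3 ← R3 + 3·R1.
R5 ← R5 − 1·R1.
R6 ← R6 + 9·R1.
R2 ← R2 / (-17/2).
R1 ← R1 + 1/2·R2.
R3 ← R3 − 3/2·R2.
R4 ← R4 − 4·R2.
R5 ← R5 + 7/2·R2.
R6 ← R6 − 25/2·R2.
R3 ← R3 / (-28/17).
R1 ← R1 + 2/17·R3.
R2 ← R2 + 29/51·R3.
R4 ← R4 + 37/51·R3.
R5 ← R5 − 196/51·R3.
R6 ← R6 + 326/51·R3.
R4 ← R4 / (22/3).
R2 ← R2 − 8/3·R4.
R3 ← R3 − 4·R4.
R5 ← R5 + 25/3·R4.
R6 ← R6 − 44/3·R4.
R5 ← R5 / (-6549/616).
R1 ← R1 − 9/14·R5.
R2 ← R2 − 317/308·R5.
R3 ← R3 − 569/308·R5.
R4 ← R4 − 249/616·R5.
Row 6 reduces to 0 = 1, a contradiction. The system is inconsistent.

no solution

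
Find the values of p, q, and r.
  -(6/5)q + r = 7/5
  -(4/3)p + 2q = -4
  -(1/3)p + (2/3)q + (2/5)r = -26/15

Row-reduce the augmented matrix:
Swap R1 and R2.
R1 ← R1 / (-4/3).
R3 ← R3 + 1/3·R1.
R2 ← R2 / (-6/5).
R1 ← R1 + 3/2·R2.
R3 ← R3 − 1/6·R2.
R3 ← R3 / (97/180).
R1 ← R1 + 5/4·R3.
R2 ← R2 + 5/6·R3.
Reading off the reduced rows gives p = 0, q = -2, r = -1.

p = 0, q = -2, r = -1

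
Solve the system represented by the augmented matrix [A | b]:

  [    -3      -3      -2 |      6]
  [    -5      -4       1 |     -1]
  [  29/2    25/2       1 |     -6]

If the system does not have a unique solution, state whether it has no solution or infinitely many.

Row-reduce:
R1 ← R1 / (-3).
R2 ← R2 + 5·R1.
R3 ← R3 − 29/2·R1.
R1 ← R1 − 1·R2.
R3 ← R3 + 2·R2.
Row 3 reduces to 0 = 1, a contradiction. The system is inconsistent.

no solution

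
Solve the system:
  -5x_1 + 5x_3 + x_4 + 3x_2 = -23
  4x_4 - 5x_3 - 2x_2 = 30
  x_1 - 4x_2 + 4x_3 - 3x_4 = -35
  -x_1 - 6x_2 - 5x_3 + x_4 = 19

Row-reduce the augmented matrix:
R1 ← R1 / (-5).
R3 ← R3 − 1·R1.
R4 ← R4 + 1·R1.
R2 ← R2 / (-2).
R1 ← R1 + 3/5·R2.
R3 ← R3 + 17/5·R2.
R4 ← R4 + 33/5·R2.
R3 ← R3 / (27/2).
R1 ← R1 − 1/2·R3.
R2 ← R2 − 5/2·R3.
R4 ← R4 − 21/2·R3.
R4 ← R4 / (-74/15).
R1 ← R1 + 47/45·R4.
R2 ← R2 + 2/9·R4.
R3 ← R3 + 32/45·R4.
Reading off the reduced rows gives x_1 = 0, x_2 = 2, x_3 = -6, x_4 = 1.

x_1 = 0, x_2 = 2, x_3 = -6, x_4 = 1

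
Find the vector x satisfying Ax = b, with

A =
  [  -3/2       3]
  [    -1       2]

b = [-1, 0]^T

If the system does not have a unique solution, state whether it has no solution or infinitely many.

no solution

Row-reduce:
R1 ← R1 / (-3/2).
R2 ← R2 + 1·R1.
Row 2 reduces to 0 = 2/3, a contradiction. The system is inconsistent.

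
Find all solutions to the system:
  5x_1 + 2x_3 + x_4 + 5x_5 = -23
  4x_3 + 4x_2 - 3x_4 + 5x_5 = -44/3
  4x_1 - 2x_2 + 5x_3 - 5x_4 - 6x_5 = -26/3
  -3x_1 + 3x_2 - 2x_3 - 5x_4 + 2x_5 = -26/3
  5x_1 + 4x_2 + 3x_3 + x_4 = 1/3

Row-reduce the augmented matrix:
R1 ← R1 / (5).
R3 ← R3 − 4·R1.
R4 ← R4 + 3·R1.
R5 ← R5 − 5·R1.
R2 ← R2 / (4).
R3 ← R3 + 2·R2.
R4 ← R4 − 3·R2.
R5 ← R5 − 4·R2.
R3 ← R3 / (27/5).
R1 ← R1 − 2/5·R3.
R2 ← R2 − 1·R3.
R4 ← R4 + 19/5·R3.
R5 ← R5 + 3·R3.
R4 ← R4 / (-787/108).
R1 ← R1 − 20/27·R4.
R2 ← R2 − 65/108·R4.
R3 ← R3 + 73/54·R4.
R5 ← R5 + 19/18·R4.
R5 ← R5 / (-10690/787).
R1 ← R1 − 902/787·R5.
R2 ← R2 − 1815/787·R5.
R3 ← R3 + 505/787·R5.
R4 ← R4 − 435/787·R5.
Reading off the reduced rows gives x_1 = -7/3, x_2 = 2, x_3 = 1/3, x_4 = 3, x_5 = -3.

x_1 = -7/3, x_2 = 2, x_3 = 1/3, x_4 = 3, x_5 = -3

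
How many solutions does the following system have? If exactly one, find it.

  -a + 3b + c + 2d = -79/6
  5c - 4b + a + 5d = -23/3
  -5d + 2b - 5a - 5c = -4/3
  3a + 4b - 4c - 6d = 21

a = 3, b = -3/2, c = -1, d = -7/3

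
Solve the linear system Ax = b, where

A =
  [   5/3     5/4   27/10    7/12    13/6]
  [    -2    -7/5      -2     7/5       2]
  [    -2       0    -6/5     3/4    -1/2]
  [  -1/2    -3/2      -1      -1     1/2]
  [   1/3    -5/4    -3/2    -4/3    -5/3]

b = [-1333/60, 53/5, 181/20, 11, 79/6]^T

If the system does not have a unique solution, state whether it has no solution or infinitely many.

infinitely many solutions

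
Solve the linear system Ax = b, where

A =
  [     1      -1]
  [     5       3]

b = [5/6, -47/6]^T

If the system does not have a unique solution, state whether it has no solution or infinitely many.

x_1 = -2/3, x_2 = -3/2

From equation 1: x_1 = 5/6 + x_2.
Substitute into equation 2 and solve: x_2 = -3/2.
Then x_1 = -2/3.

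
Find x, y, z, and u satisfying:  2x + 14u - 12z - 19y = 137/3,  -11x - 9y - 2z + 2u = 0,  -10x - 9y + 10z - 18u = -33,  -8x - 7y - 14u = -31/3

Row-reduce the augmented matrix:
R1 ← R1 / (2).
R2 ← R2 + 11·R1.
R3 ← R3 + 10·R1.
R4 ← R4 + 8·R1.
R2 ← R2 / (-227/2).
R1 ← R1 + 19/2·R2.
R3 ← R3 + 104·R2.
R4 ← R4 + 83·R2.
R3 ← R3 / (2794/227).
R1 ← R1 + 70/227·R3.
R2 ← R2 − 136/227·R3.
R4 ← R4 − 392/227·R3.
R4 ← R4 / (-18036/1397).
R1 ← R1 + 172/1397·R4.
R2 ← R2 − 414/1397·R4.
R3 ← R3 + 2314/1397·R4.
Reading off the reduced rows gives x = 1, y = -2/3, z = -2, u = 1/2.

x = 1, y = -2/3, z = -2, u = 1/2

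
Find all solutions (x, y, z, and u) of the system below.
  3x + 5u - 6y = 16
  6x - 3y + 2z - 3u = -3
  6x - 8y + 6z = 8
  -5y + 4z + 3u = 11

infinitely many solutions

Row-reduce:
R1 ← R1 / (3).
R2 ← R2 − 6·R1.
R3 ← R3 − 6·R1.
R2 ← R2 / (9).
R1 ← R1 + 2·R2.
R3 ← R3 − 4·R2.
R4 ← R4 + 5·R2.
R3 ← R3 / (46/9).
R1 ← R1 − 4/9·R3.
R2 ← R2 − 2/9·R3.
R4 ← R4 − 46/9·R3.
Rank is 3 with 4 unknowns, leaving u free.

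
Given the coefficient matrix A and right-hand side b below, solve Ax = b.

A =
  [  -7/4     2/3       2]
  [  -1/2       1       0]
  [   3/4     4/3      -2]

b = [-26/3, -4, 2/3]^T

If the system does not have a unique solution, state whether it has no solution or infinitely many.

infinitely many solutions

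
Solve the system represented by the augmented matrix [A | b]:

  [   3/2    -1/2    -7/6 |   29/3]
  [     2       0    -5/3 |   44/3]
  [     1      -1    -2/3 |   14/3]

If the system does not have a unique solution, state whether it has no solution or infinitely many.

infinitely many solutions

Row-reduce:
R1 ← R1 / (3/2).
R2 ← R2 − 2·R1.
R3 ← R3 − 1·R1.
R2 ← R2 / (2/3).
R1 ← R1 + 1/3·R2.
R3 ← R3 + 2/3·R2.
Rank is 2 with 3 unknowns, leaving x_3 free.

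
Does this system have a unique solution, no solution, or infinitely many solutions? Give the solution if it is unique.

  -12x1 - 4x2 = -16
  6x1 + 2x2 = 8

infinitely many solutions

Row-reduce:
R1 ← R1 / (-12).
R2 ← R2 − 6·R1.
Rank is 1 with 2 unknowns, leaving x2 free.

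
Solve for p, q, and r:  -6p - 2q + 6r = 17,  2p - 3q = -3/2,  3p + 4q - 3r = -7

p = 0, q = 1/2, r = 3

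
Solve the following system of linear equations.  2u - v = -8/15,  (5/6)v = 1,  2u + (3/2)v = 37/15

Row-reduce the augmented matrix:
R1 ← R1 / (2).
R3 ← R3 − 2·R1.
R2 ← R2 / (5/6).
R1 ← R1 + 1/2·R2.
R3 ← R3 − 5/2·R2.
R3 reduces to 0 = 0, so the extra equation is consistent.
Reading off the reduced rows gives u = 1/3, v = 6/5.

u = 1/3, v = 6/5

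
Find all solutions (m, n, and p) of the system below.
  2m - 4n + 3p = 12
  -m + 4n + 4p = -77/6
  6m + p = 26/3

Row-reduce the augmented matrix:
R1 ← R1 / (2).
R2 ← R2 + 1·R1.
R3 ← R3 − 6·R1.
R2 ← R2 / (2).
R1 ← R1 + 2·R2.
R3 ← R3 − 12·R2.
R3 ← R3 / (-41).
R1 ← R1 − 7·R3.
R2 ← R2 − 11/4·R3.
Reading off the reduced rows gives m = 3/2, n = -5/2, p = -1/3.

m = 3/2, n = -5/2, p = -1/3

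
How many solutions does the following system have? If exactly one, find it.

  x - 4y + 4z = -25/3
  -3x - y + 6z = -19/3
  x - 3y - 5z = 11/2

Row-reduce the augmented matrix:
R2 ← R2 + 3·R1.
R3 ← R3 − 1·R1.
R2 ← R2 / (-13).
R1 ← R1 + 4·R2.
R3 ← R3 − 1·R2.
R3 ← R3 / (-99/13).
R1 ← R1 + 20/13·R3.
R2 ← R2 + 18/13·R3.
Reading off the reduced rows gives x = -1, y = 1/3, z = -3/2.

x = -1, y = 1/3, z = -3/2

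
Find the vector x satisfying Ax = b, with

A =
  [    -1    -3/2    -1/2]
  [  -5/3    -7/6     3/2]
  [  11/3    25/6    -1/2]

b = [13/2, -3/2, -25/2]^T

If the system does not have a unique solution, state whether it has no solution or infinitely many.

no solution

Row-reduce:
R1 ← R1 / (-1).
R2 ← R2 + 5/3·R1.
R3 ← R3 − 11/3·R1.
R2 ← R2 / (4/3).
R1 ← R1 − 3/2·R2.
R3 ← R3 + 4/3·R2.
Row 3 reduces to 0 = -1, a contradiction. The system is inconsistent.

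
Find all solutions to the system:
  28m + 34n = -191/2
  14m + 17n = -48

no solution

Row-reduce:
R1 ← R1 / (28).
R2 ← R2 − 14·R1.
Row 2 reduces to 0 = -1/4, a contradiction. The system is inconsistent.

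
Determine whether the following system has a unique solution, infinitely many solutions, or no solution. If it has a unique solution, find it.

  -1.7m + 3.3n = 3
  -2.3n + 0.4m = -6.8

m = 6, n = 4

Row-reduce the augmented matrix:
R1 ← R1 / (-17/10).
R2 ← R2 − 2/5·R1.
R2 ← R2 / (-259/170).
R1 ← R1 + 33/17·R2.
Reading off the reduced rows gives m = 6, n = 4.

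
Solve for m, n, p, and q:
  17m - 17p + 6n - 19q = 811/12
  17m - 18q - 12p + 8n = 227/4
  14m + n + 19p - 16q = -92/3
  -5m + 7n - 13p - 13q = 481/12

Row-reduce the augmented matrix:
R1 ← R1 / (17).
R2 ← R2 − 17·R1.
R3 ← R3 − 14·R1.
R4 ← R4 + 5·R1.
R2 ← R2 / (2).
R1 ← R1 − 6/17·R2.
R3 ← R3 + 67/17·R2.
R4 ← R4 − 149/17·R2.
R3 ← R3 / (1457/34).
R1 ← R1 + 32/17·R3.
R2 ← R2 − 5/2·R3.
R4 ← R4 + 1357/34·R3.
R4 ← R4 / (-31273/1457).
R1 ← R1 + 1782/1457·R4.
R2 ← R2 − 591/1457·R4.
R3 ← R3 − 55/1457·R4.
Reading off the reduced rows gives m = 3/4, n = 1, p = -5/2, q = -1/3.

m = 3/4, n = 1, p = -5/2, q = -1/3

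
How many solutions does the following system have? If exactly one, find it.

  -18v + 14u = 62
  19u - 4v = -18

u = -2, v = -5

Row-reduce the augmented matrix:
R1 ← R1 / (14).
R2 ← R2 − 19·R1.
R2 ← R2 / (143/7).
R1 ← R1 + 9/7·R2.
Reading off the reduced rows gives u = -2, v = -5.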